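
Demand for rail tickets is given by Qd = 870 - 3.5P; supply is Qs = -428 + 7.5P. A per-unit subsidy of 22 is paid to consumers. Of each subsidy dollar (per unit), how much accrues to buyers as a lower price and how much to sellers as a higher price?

Buyers gain 15 per unit; sellers gain 7 per unit

Pre-subsidy: 870 - 3.5P = -428 + 7.5P gives P* = 118, Q* = 457.
With the rebate, buyers effectively pay Pb = Ps − 22, where Ps is the price sellers receive.
Demand in terms of Ps becomes Qd = 870 − 3.5(Ps − 22) = 947 - 3.5Ps. Setting this equal to supply: 947 - 3.5Ps = -428 + 7.5Ps, so Ps = 125.
Buyers pay Pb = 125 − 22 = 103; Q' = -428 + 7.5·125 = 509.5.
Buyers' price falls by P* − Pb = 118 − 103 = 15; sellers' price rises by Ps − P* = 125 − 118 = 7.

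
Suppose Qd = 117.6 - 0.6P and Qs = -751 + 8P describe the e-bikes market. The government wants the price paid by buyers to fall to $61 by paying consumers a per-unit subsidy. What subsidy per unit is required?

Required subsidy s = $43 per unit

At a buyer price of 61, quantity demanded is 117.6 − 0.6·61 = 81.
Sellers supply 81 only when they receive Ps with -751 + 8·Ps = 81, i.e. Ps = 104.
s = Ps − Pb = 104 − 61 = 43.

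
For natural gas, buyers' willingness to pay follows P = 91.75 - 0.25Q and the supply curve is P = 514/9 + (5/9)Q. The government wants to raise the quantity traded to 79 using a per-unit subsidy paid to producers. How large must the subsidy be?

Required subsidy s = 29 per unit

At Q = 79, from the demand curve buyers pay Pb = 91.75 − 0.25·79 = 72; from the supply curve sellers need Ps = 514/9 + (5/9)·79 = 101.
The subsidy must fill the gap: s = Ps − Pb = 101 − 72 = 29.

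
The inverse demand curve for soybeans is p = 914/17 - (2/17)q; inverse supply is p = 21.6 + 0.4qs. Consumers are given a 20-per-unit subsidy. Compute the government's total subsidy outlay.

Government cost = 22170/11

Pre-subsidy: 914/17 - (2/17)q = 21.6 + 0.4q gives q* = 1367/22 and p* = 511/11.
With the rebate, buyers effectively pay pb = ps − 20, where ps is the price sellers receive.
On the curves, pb = 914/17 - (2/17)q and ps = 21.6 + 0.4q; the wedge ps − pb = 20 gives 21.6 + 0.4q − (914/17 - (2/17)q) = 20, so q' = 2217/22.
Then pb = 914/17 − (2/17)·(2217/22) = 461/11 and ps = 21.6 + 0.4·(2217/22) = 681/11.
Government outlay = subsidy × quantity = 20 × 2217/22 = 22170/11.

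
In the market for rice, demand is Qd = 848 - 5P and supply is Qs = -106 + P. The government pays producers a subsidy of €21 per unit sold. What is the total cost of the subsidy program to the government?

Government cost = €1480.5

Pre-subsidy: 848 - 5P = -106 + P gives P* = 159, Q* = 53.
With the subsidy, sellers receive Ps = Pb + 21 for each unit, where Pb is the price buyers pay.
Supply in terms of Pb becomes Qs = -106 + 1(Pb + 21) = -85 + Pb. Setting this equal to demand: 848 - 5Pb = -85 + Pb, so Pb = 155.5.
Sellers receive Ps = 155.5 + 21 = 176.5; Q' = 848 − 5·155.5 = 70.5.
Government outlay = subsidy × quantity = 21 × 70.5 = 1480.5.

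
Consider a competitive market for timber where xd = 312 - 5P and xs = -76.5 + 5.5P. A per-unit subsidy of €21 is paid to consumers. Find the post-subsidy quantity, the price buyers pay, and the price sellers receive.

x' = 182; buyers pay €26; sellers receive €47

Pre-subsidy: 312 - 5P = -76.5 + 5.5P gives P* = 37, x* = 127.
With the rebate, buyers effectively pay Pb = Ps − 21, where Ps is the price sellers receive.
Demand in terms of Ps becomes xd = 312 − 5(Ps − 21) = 417 - 5Ps. Setting this equal to supply: 417 - 5Ps = -76.5 + 5.5Ps, so Ps = 47.
Buyers pay Pb = 47 − 21 = 26; x' = -76.5 + 5.5·47 = 182.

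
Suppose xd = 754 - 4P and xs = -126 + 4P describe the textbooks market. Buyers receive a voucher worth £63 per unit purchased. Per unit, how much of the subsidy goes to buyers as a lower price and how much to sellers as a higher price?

Pre-subsidy: 754 - 4P = -126 + 4P gives P* = 110, x* = 314.
With the rebate, buyers effectively pay Pb = Ps − 63, where Ps is the price sellers receive.
Demand in terms of Ps becomes xd = 754 − 4(Ps − 63) = 1006 - 4Ps. Setting this equal to supply: 1006 - 4Ps = -126 + 4Ps, so Ps = 141.5.
Buyers pay Pb = 141.5 − 63 = 78.5; x' = -126 + 4·141.5 = 440.
Buyers' price falls by P* − Pb = 110 − 78.5 = 31.5; sellers' price rises by Ps − P* = 141.5 − 110 = 31.5.

Buyers gain £31.5 per unit; sellers gain £31.5 per unit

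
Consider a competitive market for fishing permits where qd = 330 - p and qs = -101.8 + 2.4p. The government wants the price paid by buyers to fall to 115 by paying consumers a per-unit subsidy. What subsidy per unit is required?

Required subsidy s = 17 per unit

At a buyer price of 115, quantity demanded is 330 − 1·115 = 215.
Sellers supply 215 only when they receive ps with -101.8 + 2.4·ps = 215, i.e. ps = 132.
s = ps − pb = 132 − 115 = 17.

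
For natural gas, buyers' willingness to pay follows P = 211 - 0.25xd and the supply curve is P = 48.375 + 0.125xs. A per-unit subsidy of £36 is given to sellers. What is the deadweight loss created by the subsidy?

Deadweight loss = £1728

Pre-subsidy: 211 - 0.25x = 48.375 + 0.125x gives x* = 1301/3 and P* = 1231/12.
With the subsidy, sellers receive Ps = Pb + 36 for each unit, where Pb is the price buyers pay.
On the curves, Pb = 211 - 0.25x and Ps = 48.375 + 0.125x; the wedge Ps − Pb = 36 gives 48.375 + 0.125x − (211 - 0.25x) = 36, so x' = 1589/3.
Then Pb = 211 − 0.25·(1589/3) = 943/12 and Ps = 48.375 + 0.125·(1589/3) = 1375/12.
The subsidy expands output by 1589/3 − 1301/3 = 96 past the efficient level; on those units the gap between marginal cost and willingness to pay runs from 0 up to 36.
DWL = ½ × 36 × 96 = 1728.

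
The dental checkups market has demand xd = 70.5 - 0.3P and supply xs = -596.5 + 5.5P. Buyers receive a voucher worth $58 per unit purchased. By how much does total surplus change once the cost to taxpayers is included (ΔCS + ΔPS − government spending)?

Net change in total surplus = -$478.5

Pre-subsidy: 70.5 - 0.3P = -596.5 + 5.5P gives P* = 115, x* = 36.
With the rebate, buyers effectively pay Pb = Ps − 58, where Ps is the price sellers receive.
Demand in terms of Ps becomes xd = 70.5 − 0.3(Ps − 58) = 87.9 - 0.3Ps. Setting this equal to supply: 87.9 - 0.3Ps = -596.5 + 5.5Ps, so Ps = 118.
Buyers pay Pb = 118 − 58 = 60; x' = -596.5 + 5.5·118 = 52.5.
ΔCS = ½(36 + 52.5)(115 − 60) = 2433.75; ΔPS = ½(36 + 52.5)(118 − 115) = 132.75.
Government spending = 58 × 52.5 = 3045.
Net change = 2433.75 + 132.75 − 3045 = -478.5. The loss equals the DWL triangle ½·58·16.5.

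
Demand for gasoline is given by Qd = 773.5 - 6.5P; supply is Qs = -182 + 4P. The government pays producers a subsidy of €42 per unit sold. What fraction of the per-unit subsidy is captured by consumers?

Consumer share = 8/21

Pre-subsidy: 773.5 - 6.5P = -182 + 4P gives P* = 91, Q* = 182.
With the subsidy, sellers receive Ps = Pb + 42 for each unit, where Pb is the price buyers pay.
Supply in terms of Pb becomes Qs = -182 + 4(Pb + 42) = -14 + 4Pb. Setting this equal to demand: 773.5 - 6.5Pb = -14 + 4Pb, so Pb = 75.
Sellers receive Ps = 75 + 42 = 117; Q' = 773.5 − 6.5·75 = 286.
Buyers' price falls by P* − Pb = 91 − 75 = 16; sellers' price rises by Ps − P* = 117 − 91 = 26.
So consumers capture 16/42 = 8/21 of each unit of subsidy.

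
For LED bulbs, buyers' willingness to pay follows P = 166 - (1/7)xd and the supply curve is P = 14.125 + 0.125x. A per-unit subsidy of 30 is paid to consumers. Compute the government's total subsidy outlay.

Pre-subsidy: 166 - (1/7)x = 14.125 + 0.125x gives x* = 567 and P* = 85.
With the rebate, buyers effectively pay Pb = Ps − 30, where Ps is the price sellers receive.
On the curves, Pb = 166 - (1/7)x and Ps = 14.125 + 0.125x; the wedge Ps − Pb = 30 gives 14.125 + 0.125x − (166 - (1/7)x) = 30, so x' = 679.
Then Pb = 166 − (1/7)·679 = 69 and Ps = 14.125 + 0.125·679 = 99.
Government outlay = subsidy × quantity = 30 × 679 = 20370.

Government cost = 20370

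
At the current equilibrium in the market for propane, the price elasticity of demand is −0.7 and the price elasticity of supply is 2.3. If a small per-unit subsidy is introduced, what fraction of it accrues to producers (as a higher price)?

For a small subsidy around the equilibrium, the benefit split depends on the relative slopes, which at a point are proportional to the elasticities.
Buyer share = εs/(εs + |εd|) = 2.3/(2.3 + 0.7) = 23/30; seller share = |εd|/(εs + |εd|) = 7/30.
So producers capture 7/30 of the subsidy.

Producer share = 7/30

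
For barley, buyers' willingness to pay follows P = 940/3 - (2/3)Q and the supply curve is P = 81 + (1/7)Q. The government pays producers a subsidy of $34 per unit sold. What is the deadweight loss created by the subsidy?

Pre-subsidy: 940/3 - (2/3)Q = 81 + (1/7)Q gives Q* = 287 and P* = 122.
With the subsidy, sellers receive Ps = Pb + 34 for each unit, where Pb is the price buyers pay.
On the curves, Pb = 940/3 - (2/3)Q and Ps = 81 + (1/7)Q; the wedge Ps − Pb = 34 gives 81 + (1/7)Q − (940/3 - (2/3)Q) = 34, so Q' = 329.
Then Pb = 940/3 − (2/3)·329 = 94 and Ps = 81 + (1/7)·329 = 128.
The subsidy expands output by 329 − 287 = 42 past the efficient level; on those units the gap between marginal cost and willingness to pay runs from 0 up to 34.
DWL = ½ × 34 × 42 = 714.

Deadweight loss = $714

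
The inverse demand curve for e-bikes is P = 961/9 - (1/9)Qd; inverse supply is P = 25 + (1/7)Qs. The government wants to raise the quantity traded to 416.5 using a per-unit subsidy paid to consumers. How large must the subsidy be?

Required subsidy s = 24 per unit

At Q = 416.5, from the demand curve buyers pay Pb = 961/9 − (1/9)·416.5 = 60.5; from the supply curve sellers need Ps = 25 + (1/7)·416.5 = 84.5.
The subsidy must fill the gap: s = Ps − Pb = 84.5 − 60.5 = 24.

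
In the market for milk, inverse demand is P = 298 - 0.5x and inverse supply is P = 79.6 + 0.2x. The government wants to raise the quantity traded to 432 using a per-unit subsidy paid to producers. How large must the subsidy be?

At x = 432, from the demand curve buyers pay Pb = 298 − 0.5·432 = 82; from the supply curve sellers need Ps = 79.6 + 0.2·432 = 166.
The subsidy must fill the gap: s = Ps − Pb = 166 − 82 = 84.

Required subsidy s = 84 per unit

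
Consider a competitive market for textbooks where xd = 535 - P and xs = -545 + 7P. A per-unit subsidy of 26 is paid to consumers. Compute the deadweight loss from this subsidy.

Deadweight loss = 295.75

Pre-subsidy: 535 - P = -545 + 7P gives P* = 135, x* = 400.
With the rebate, buyers effectively pay Pb = Ps − 26, where Ps is the price sellers receive.
Demand in terms of Ps becomes xd = 535 − 1(Ps − 26) = 561 - Ps. Setting this equal to supply: 561 - Ps = -545 + 7Ps, so Ps = 138.25.
Buyers pay Pb = 138.25 − 26 = 112.25; x' = -545 + 7·138.25 = 422.75.
The subsidy expands output by 422.75 − 400 = 22.75 past the efficient level; on those units the gap between marginal cost and willingness to pay runs from 0 up to 26.
DWL = ½ × 26 × 22.75 = 295.75.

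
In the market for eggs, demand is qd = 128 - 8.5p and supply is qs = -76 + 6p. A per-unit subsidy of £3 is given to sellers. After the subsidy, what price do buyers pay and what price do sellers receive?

Pre-subsidy: 128 - 8.5p = -76 + 6p gives p* = 408/29, q* = 244/29.
With the subsidy, sellers receive ps = pb + 3 for each unit, where pb is the price buyers pay.
Supply in terms of pb becomes qs = -76 + 6(pb + 3) = -58 + 6pb. Setting this equal to demand: 128 - 8.5pb = -58 + 6pb, so pb = 372/29.
Sellers receive ps = 372/29 + 3 = 459/29; q' = 128 − 8.5·(372/29) = 550/29.

Buyers pay 372/29; sellers receive 459/29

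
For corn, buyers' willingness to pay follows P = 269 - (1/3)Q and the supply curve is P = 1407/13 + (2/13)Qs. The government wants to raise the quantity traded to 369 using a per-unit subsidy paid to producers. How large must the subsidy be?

Required subsidy s = 19 per unit

At Q = 369, from the demand curve buyers pay Pb = 269 − (1/3)·369 = 146; from the supply curve sellers need Ps = 1407/13 + (2/13)·369 = 165.
The subsidy must fill the gap: s = Ps − Pb = 165 − 146 = 19.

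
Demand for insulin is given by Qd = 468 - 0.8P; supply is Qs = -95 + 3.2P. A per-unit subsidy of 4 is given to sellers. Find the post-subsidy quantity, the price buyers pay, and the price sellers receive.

Q' = 357.96; buyers pay 137.55; sellers receive 141.55

Pre-subsidy: 468 - 0.8P = -95 + 3.2P gives P* = 140.75, Q* = 355.4.
With the subsidy, sellers receive Ps = Pb + 4 for each unit, where Pb is the price buyers pay.
Supply in terms of Pb becomes Qs = -95 + 3.2(Pb + 4) = -82.2 + 3.2Pb. Setting this equal to demand: 468 - 0.8Pb = -82.2 + 3.2Pb, so Pb = 137.55.
Sellers receive Ps = 137.55 + 4 = 141.55; Q' = 468 − 0.8·137.55 = 357.96.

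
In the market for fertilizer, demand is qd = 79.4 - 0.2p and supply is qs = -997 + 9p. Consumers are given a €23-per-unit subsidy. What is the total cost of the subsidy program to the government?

Pre-subsidy: 79.4 - 0.2p = -997 + 9p gives p* = 117, q* = 56.
With the rebate, buyers effectively pay pb = ps − 23, where ps is the price sellers receive.
Demand in terms of ps becomes qd = 79.4 − 0.2(ps − 23) = 84 - 0.2ps. Setting this equal to supply: 84 - 0.2ps = -997 + 9ps, so ps = 117.5.
Buyers pay pb = 117.5 − 23 = 94.5; q' = -997 + 9·117.5 = 60.5.
Government outlay = subsidy × quantity = 23 × 60.5 = 1391.5.

Government cost = €1391.5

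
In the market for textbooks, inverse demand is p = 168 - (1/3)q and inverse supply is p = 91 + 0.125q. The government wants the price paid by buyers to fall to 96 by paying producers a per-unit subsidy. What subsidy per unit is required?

Required subsidy s = 22 per unit

At a buyer price of 96, quantity demanded is 504 − 3·96 = 216.
Sellers supply 216 only when they receive ps = 91 + 0.125·216 = 118.
s = ps − pb = 118 − 96 = 22.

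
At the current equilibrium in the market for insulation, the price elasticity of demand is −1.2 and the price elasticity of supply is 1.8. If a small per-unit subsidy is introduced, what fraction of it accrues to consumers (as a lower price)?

Consumer share = 0.6

For a small subsidy around the equilibrium, the benefit split depends on the relative slopes, which at a point are proportional to the elasticities.
Buyer share = εs/(εs + |εd|) = 1.8/(1.8 + 1.2) = 0.6; seller share = |εd|/(εs + |εd|) = 0.4.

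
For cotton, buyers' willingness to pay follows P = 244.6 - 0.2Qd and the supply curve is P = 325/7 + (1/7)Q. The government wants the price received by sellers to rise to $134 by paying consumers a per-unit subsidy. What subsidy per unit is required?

Required subsidy s = $12 per unit

At a seller price of 134, quantity supplied is -325 + 7·134 = 613.
Buyers absorb 613 only when they pay Pb = 244.6 − 0.2·613 = 122.
s = Ps − Pb = 134 − 122 = 12.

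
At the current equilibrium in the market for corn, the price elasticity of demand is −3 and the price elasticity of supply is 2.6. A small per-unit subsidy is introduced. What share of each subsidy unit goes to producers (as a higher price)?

For a small subsidy around the equilibrium, the benefit split depends on the relative slopes, which at a point are proportional to the elasticities.
Buyer share = εs/(εs + |εd|) = 2.6/(2.6 + 3) = 13/28; seller share = |εd|/(εs + |εd|) = 15/28.
So producers capture 15/28 of the subsidy.

Producer share = 15/28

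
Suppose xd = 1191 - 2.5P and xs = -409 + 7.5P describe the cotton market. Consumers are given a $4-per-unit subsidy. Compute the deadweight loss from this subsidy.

Pre-subsidy: 1191 - 2.5P = -409 + 7.5P gives P* = 160, x* = 791.
With the rebate, buyers effectively pay Pb = Ps − 4, where Ps is the price sellers receive.
Demand in terms of Ps becomes xd = 1191 − 2.5(Ps − 4) = 1201 - 2.5Ps. Setting this equal to supply: 1201 - 2.5Ps = -409 + 7.5Ps, so Ps = 161.
Buyers pay Pb = 161 − 4 = 157; x' = -409 + 7.5·161 = 798.5.
The subsidy expands output by 798.5 − 791 = 7.5 past the efficient level; on those units the gap between marginal cost and willingness to pay runs from 0 up to 4.
DWL = ½ × 4 × 7.5 = 15.

Deadweight loss = $15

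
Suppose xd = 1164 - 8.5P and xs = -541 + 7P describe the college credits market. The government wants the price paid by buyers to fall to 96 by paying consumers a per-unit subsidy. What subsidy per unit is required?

Required subsidy s = 31 per unit

At a buyer price of 96, quantity demanded is 1164 − 8.5·96 = 348.
Sellers supply 348 only when they receive Ps with -541 + 7·Ps = 348, i.e. Ps = 127.
s = Ps − Pb = 127 − 96 = 31.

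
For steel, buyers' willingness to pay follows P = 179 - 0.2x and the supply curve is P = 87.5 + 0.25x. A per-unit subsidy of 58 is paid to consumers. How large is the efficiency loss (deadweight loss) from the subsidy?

Pre-subsidy: 179 - 0.2x = 87.5 + 0.25x gives x* = 610/3 and P* = 415/3.
With the rebate, buyers effectively pay Pb = Ps − 58, where Ps is the price sellers receive.
On the curves, Pb = 179 - 0.2x and Ps = 87.5 + 0.25x; the wedge Ps − Pb = 58 gives 87.5 + 0.25x − (179 - 0.2x) = 58, so x' = 2990/9.
Then Pb = 179 − 0.2·(2990/9) = 1013/9 and Ps = 87.5 + 0.25·(2990/9) = 1535/9.
The subsidy expands output by 2990/9 − 610/3 = 1160/9 past the efficient level; on those units the gap between marginal cost and willingness to pay runs from 0 up to 58.
DWL = ½ × 58 × 1160/9 = 33640/9.

Deadweight loss = 33640/9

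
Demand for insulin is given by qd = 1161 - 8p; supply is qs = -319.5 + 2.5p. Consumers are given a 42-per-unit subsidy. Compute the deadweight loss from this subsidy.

Pre-subsidy: 1161 - 8p = -319.5 + 2.5p gives p* = 141, q* = 33.
With the rebate, buyers effectively pay pb = ps − 42, where ps is the price sellers receive.
Demand in terms of ps becomes qd = 1161 − 8(ps − 42) = 1497 - 8ps. Setting this equal to supply: 1497 - 8ps = -319.5 + 2.5ps, so ps = 173.
Buyers pay pb = 173 − 42 = 131; q' = -319.5 + 2.5·173 = 113.
The subsidy expands output by 113 − 33 = 80 past the efficient level; on those units the gap between marginal cost and willingness to pay runs from 0 up to 42.
DWL = ½ × 42 × 80 = 1680.

Deadweight loss = 1680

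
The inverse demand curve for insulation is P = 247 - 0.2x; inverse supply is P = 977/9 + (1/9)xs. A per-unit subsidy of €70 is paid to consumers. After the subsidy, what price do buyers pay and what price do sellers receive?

Buyers pay €113; sellers receive €183

Pre-subsidy: 247 - 0.2x = 977/9 + (1/9)x gives x* = 445 and P* = 158.
With the rebate, buyers effectively pay Pb = Ps − 70, where Ps is the price sellers receive.
On the curves, Pb = 247 - 0.2x and Ps = 977/9 + (1/9)x; the wedge Ps − Pb = 70 gives 977/9 + (1/9)x − (247 - 0.2x) = 70, so x' = 670.
Then Pb = 247 − 0.2·670 = 113 and Ps = 977/9 + (1/9)·670 = 183.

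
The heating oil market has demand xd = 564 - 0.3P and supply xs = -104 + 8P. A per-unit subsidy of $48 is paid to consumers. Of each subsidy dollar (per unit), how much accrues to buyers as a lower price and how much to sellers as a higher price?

Pre-subsidy: 564 - 0.3P = -104 + 8P gives P* = 6680/83, x* = 44808/83.
With the rebate, buyers effectively pay Pb = Ps − 48, where Ps is the price sellers receive.
Demand in terms of Ps becomes xd = 564 − 0.3(Ps − 48) = 578.4 - 0.3Ps. Setting this equal to supply: 578.4 - 0.3Ps = -104 + 8Ps, so Ps = 6824/83.
Buyers pay Pb = 6824/83 − 48 = 2840/83; x' = -104 + 8·(6824/83) = 45960/83.
Buyers' price falls by P* − Pb = 6680/83 − 2840/83 = 3840/83; sellers' price rises by Ps − P* = 6824/83 − 6680/83 = 144/83.

Buyers gain 3840/83 per unit; sellers gain 144/83 per unit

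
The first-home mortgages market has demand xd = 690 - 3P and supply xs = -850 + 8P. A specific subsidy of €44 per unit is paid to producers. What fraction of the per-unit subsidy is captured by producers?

Producer share = 3/11

Pre-subsidy: 690 - 3P = -850 + 8P gives P* = 140, x* = 270.
With the subsidy, sellers receive Ps = Pb + 44 for each unit, where Pb is the price buyers pay.
Supply in terms of Pb becomes xs = -850 + 8(Pb + 44) = -498 + 8Pb. Setting this equal to demand: 690 - 3Pb = -498 + 8Pb, so Pb = 108.
Sellers receive Ps = 108 + 44 = 152; x' = 690 − 3·108 = 366.
Buyers' price falls by P* − Pb = 140 − 108 = 32; sellers' price rises by Ps − P* = 152 − 140 = 12.
So producers capture 12/44 = 3/11 of each unit of subsidy.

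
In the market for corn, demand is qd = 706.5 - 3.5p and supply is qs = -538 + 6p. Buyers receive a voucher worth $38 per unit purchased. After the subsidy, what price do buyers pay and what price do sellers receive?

Buyers pay $107; sellers receive $145

Pre-subsidy: 706.5 - 3.5p = -538 + 6p gives p* = 131, q* = 248.
With the rebate, buyers effectively pay pb = ps − 38, where ps is the price sellers receive.
Demand in terms of ps becomes qd = 706.5 − 3.5(ps − 38) = 839.5 - 3.5ps. Setting this equal to supply: 839.5 - 3.5ps = -538 + 6ps, so ps = 145.
Buyers pay pb = 145 − 38 = 107; q' = -538 + 6·145 = 332.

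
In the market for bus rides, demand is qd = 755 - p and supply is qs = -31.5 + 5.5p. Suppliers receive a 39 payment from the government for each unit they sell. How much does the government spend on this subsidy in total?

Government cost = 26013

Pre-subsidy: 755 - p = -31.5 + 5.5p gives p* = 121, q* = 634.
With the subsidy, sellers receive ps = pb + 39 for each unit, where pb is the price buyers pay.
Supply in terms of pb becomes qs = -31.5 + 5.5(pb + 39) = 183 + 5.5pb. Setting this equal to demand: 755 - pb = 183 + 5.5pb, so pb = 88.
Sellers receive ps = 88 + 39 = 127; q' = 755 − 1·88 = 667.
Government outlay = subsidy × quantity = 39 × 667 = 26013.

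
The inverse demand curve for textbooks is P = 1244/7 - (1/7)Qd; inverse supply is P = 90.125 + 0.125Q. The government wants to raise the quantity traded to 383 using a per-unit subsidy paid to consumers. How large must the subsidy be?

At Q = 383, from the demand curve buyers pay Pb = 1244/7 − (1/7)·383 = 123; from the supply curve sellers need Ps = 90.125 + 0.125·383 = 138.
The subsidy must fill the gap: s = Ps − Pb = 138 − 123 = 15.

Required subsidy s = 15 per unit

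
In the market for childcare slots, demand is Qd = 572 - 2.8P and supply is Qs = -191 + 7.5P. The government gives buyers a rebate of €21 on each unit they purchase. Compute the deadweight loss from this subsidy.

Pre-subsidy: 572 - 2.8P = -191 + 7.5P gives P* = 7630/103, Q* = 37552/103.
With the rebate, buyers effectively pay Pb = Ps − 21, where Ps is the price sellers receive.
Demand in terms of Ps becomes Qd = 572 − 2.8(Ps − 21) = 630.8 - 2.8Ps. Setting this equal to supply: 630.8 - 2.8Ps = -191 + 7.5Ps, so Ps = 8218/103.
Buyers pay Pb = 8218/103 − 21 = 6055/103; Q' = -191 + 7.5·(8218/103) = 41962/103.
The subsidy expands output by 41962/103 − 37552/103 = 4410/103 past the efficient level; on those units the gap between marginal cost and willingness to pay runs from 0 up to 21.
DWL = ½ × 21 × 4410/103 = 46305/103.

Deadweight loss = 46305/103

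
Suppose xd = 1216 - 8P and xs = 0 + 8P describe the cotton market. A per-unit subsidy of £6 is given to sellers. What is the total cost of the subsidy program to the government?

Government cost = £3792

Pre-subsidy: 1216 - 8P = 0 + 8P gives P* = 76, x* = 608.
With the subsidy, sellers receive Ps = Pb + 6 for each unit, where Pb is the price buyers pay.
Supply in terms of Pb becomes xs = 0 + 8(Pb + 6) = 48 + 8Pb. Setting this equal to demand: 1216 - 8Pb = 48 + 8Pb, so Pb = 73.
Sellers receive Ps = 73 + 6 = 79; x' = 1216 − 8·73 = 632.
Government outlay = subsidy × quantity = 6 × 632 = 3792.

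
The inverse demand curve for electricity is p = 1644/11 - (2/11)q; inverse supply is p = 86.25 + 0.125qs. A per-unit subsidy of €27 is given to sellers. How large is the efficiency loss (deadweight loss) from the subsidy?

Deadweight loss = €1188

Pre-subsidy: 1644/11 - (2/11)q = 86.25 + 0.125q gives q* = 206 and p* = 112.
With the subsidy, sellers receive ps = pb + 27 for each unit, where pb is the price buyers pay.
On the curves, pb = 1644/11 - (2/11)q and ps = 86.25 + 0.125q; the wedge ps − pb = 27 gives 86.25 + 0.125q − (1644/11 - (2/11)q) = 27, so q' = 294.
Then pb = 1644/11 − (2/11)·294 = 96 and ps = 86.25 + 0.125·294 = 123.
The subsidy expands output by 294 − 206 = 88 past the efficient level; on those units the gap between marginal cost and willingness to pay runs from 0 up to 27.
DWL = ½ × 27 × 88 = 1188.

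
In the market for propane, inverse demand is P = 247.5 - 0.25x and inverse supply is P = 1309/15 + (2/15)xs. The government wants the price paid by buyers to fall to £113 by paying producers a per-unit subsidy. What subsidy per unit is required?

At a buyer price of 113, quantity demanded is 990 − 4·113 = 538.
Sellers supply 538 only when they receive Ps = 1309/15 + (2/15)·538 = 159.
s = Ps − Pb = 159 − 113 = 46.

Required subsidy s = £46 per unit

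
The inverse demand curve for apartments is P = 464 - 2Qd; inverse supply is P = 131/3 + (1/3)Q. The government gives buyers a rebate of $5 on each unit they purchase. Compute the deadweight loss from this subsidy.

Deadweight loss = 75/14

Pre-subsidy: 464 - 2Q = 131/3 + (1/3)Q gives Q* = 1261/7 and P* = 726/7.
With the rebate, buyers effectively pay Pb = Ps − 5, where Ps is the price sellers receive.
On the curves, Pb = 464 - 2Q and Ps = 131/3 + (1/3)Q; the wedge Ps − Pb = 5 gives 131/3 + (1/3)Q − (464 - 2Q) = 5, so Q' = 1276/7.
Then Pb = 464 − 2·(1276/7) = 696/7 and Ps = 131/3 + (1/3)·(1276/7) = 731/7.
The subsidy expands output by 1276/7 − 1261/7 = 15/7 past the efficient level; on those units the gap between marginal cost and willingness to pay runs from 0 up to 5.
DWL = ½ × 5 × 15/7 = 75/14.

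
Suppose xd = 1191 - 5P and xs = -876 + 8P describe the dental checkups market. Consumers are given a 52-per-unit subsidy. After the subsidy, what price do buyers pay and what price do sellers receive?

Pre-subsidy: 1191 - 5P = -876 + 8P gives P* = 159, x* = 396.
With the rebate, buyers effectively pay Pb = Ps − 52, where Ps is the price sellers receive.
Demand in terms of Ps becomes xd = 1191 − 5(Ps − 52) = 1451 - 5Ps. Setting this equal to supply: 1451 - 5Ps = -876 + 8Ps, so Ps = 179.
Buyers pay Pb = 179 − 52 = 127; x' = -876 + 8·179 = 556.

Buyers pay 127; sellers receive 179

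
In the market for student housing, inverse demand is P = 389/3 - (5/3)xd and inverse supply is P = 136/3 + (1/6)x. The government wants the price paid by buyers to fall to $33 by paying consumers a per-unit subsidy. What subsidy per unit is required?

At a buyer price of 33, quantity demanded is 77.8 − 0.6·33 = 58.
Sellers supply 58 only when they receive Ps = 136/3 + (1/6)·58 = 55.
s = Ps − Pb = 55 − 33 = 22.

Required subsidy s = $22 per unit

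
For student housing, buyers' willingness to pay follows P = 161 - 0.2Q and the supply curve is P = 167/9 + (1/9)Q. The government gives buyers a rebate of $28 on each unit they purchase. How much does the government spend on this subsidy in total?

Government cost = $15340

Pre-subsidy: 161 - 0.2Q = 167/9 + (1/9)Q gives Q* = 3205/7 and P* = 486/7.
With the rebate, buyers effectively pay Pb = Ps − 28, where Ps is the price sellers receive.
On the curves, Pb = 161 - 0.2Q and Ps = 167/9 + (1/9)Q; the wedge Ps − Pb = 28 gives 167/9 + (1/9)Q − (161 - 0.2Q) = 28, so Q' = 3835/7.
Then Pb = 161 − 0.2·(3835/7) = 360/7 and Ps = 167/9 + (1/9)·(3835/7) = 556/7.
Government outlay = subsidy × quantity = 28 × 3835/7 = 15340.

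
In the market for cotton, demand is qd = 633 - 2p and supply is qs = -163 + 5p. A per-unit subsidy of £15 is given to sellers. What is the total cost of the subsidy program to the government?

Government cost = £6405

Pre-subsidy: 633 - 2p = -163 + 5p gives p* = 796/7, q* = 2839/7.
With the subsidy, sellers receive ps = pb + 15 for each unit, where pb is the price buyers pay.
Supply in terms of pb becomes qs = -163 + 5(pb + 15) = -88 + 5pb. Setting this equal to demand: 633 - 2pb = -88 + 5pb, so pb = 103.
Sellers receive ps = 103 + 15 = 118; q' = 633 − 2·103 = 427.
Government outlay = subsidy × quantity = 15 × 427 = 6405.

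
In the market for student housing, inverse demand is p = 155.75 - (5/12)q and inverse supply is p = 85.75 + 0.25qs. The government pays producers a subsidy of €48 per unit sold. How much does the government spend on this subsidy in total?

Government cost = €8496

Pre-subsidy: 155.75 - (5/12)q = 85.75 + 0.25q gives q* = 105 and p* = 112.
With the subsidy, sellers receive ps = pb + 48 for each unit, where pb is the price buyers pay.
On the curves, pb = 155.75 - (5/12)q and ps = 85.75 + 0.25q; the wedge ps − pb = 48 gives 85.75 + 0.25q − (155.75 - (5/12)q) = 48, so q' = 177.
Then pb = 155.75 − (5/12)·177 = 82 and ps = 85.75 + 0.25·177 = 130.
Government outlay = subsidy × quantity = 48 × 177 = 8496.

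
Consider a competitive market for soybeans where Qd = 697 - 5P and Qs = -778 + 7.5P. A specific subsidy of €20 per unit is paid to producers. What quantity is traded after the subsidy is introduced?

Pre-subsidy: 697 - 5P = -778 + 7.5P gives P* = 118, Q* = 107.
With the subsidy, sellers receive Ps = Pb + 20 for each unit, where Pb is the price buyers pay.
Supply in terms of Pb becomes Qs = -778 + 7.5(Pb + 20) = -628 + 7.5Pb. Setting this equal to demand: 697 - 5Pb = -628 + 7.5Pb, so Pb = 106.
Sellers receive Ps = 106 + 20 = 126; Q' = 697 − 5·106 = 167.

Q' = 167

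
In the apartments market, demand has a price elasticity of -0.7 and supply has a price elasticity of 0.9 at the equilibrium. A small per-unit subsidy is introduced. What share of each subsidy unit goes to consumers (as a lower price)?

Consumer share = 0.5625

For a small subsidy around the equilibrium, the benefit split depends on the relative slopes, which at a point are proportional to the elasticities.
Buyer share = εs/(εs + |εd|) = 0.9/(0.9 + 0.7) = 0.5625; seller share = |εd|/(εs + |εd|) = 0.4375.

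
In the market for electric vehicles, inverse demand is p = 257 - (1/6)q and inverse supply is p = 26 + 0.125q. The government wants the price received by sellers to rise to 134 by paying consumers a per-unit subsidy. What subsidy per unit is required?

Required subsidy s = 21 per unit

At a seller price of 134, quantity supplied is -208 + 8·134 = 864.
Buyers absorb 864 only when they pay pb = 257 − (1/6)·864 = 113.
s = ps − pb = 134 − 113 = 21.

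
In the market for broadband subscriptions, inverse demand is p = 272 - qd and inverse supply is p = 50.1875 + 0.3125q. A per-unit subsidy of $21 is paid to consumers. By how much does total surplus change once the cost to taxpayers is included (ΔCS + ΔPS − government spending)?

Pre-subsidy: 272 - q = 50.1875 + 0.3125q gives q* = 169 and p* = 103.
With the rebate, buyers effectively pay pb = ps − 21, where ps is the price sellers receive.
On the curves, pb = 272 - q and ps = 50.1875 + 0.3125q; the wedge ps − pb = 21 gives 50.1875 + 0.3125q − (272 - q) = 21, so q' = 185.
Then pb = 272 − 1·185 = 87 and ps = 50.1875 + 0.3125·185 = 108.
ΔCS = ½(169 + 185)(103 − 87) = 2832; ΔPS = ½(169 + 185)(108 − 103) = 885.
Government spending = 21 × 185 = 3885.
Net change = 2832 + 885 − 3885 = -168. The loss equals the DWL triangle ½·21·16.

Net change in total surplus = -$168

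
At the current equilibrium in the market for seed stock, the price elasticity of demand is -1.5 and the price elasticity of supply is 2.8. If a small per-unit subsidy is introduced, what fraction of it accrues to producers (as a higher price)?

For a small subsidy around the equilibrium, the benefit split depends on the relative slopes, which at a point are proportional to the elasticities.
Buyer share = εs/(εs + |εd|) = 2.8/(2.8 + 1.5) = 28/43; seller share = |εd|/(εs + |εd|) = 15/43.
So producers capture 15/43 of the subsidy.

Producer share = 15/43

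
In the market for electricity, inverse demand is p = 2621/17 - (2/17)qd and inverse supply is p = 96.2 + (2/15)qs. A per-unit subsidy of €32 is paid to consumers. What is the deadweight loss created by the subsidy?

Deadweight loss = €2040

Pre-subsidy: 2621/17 - (2/17)q = 96.2 + (2/15)q gives q* = 231 and p* = 127.
With the rebate, buyers effectively pay pb = ps − 32, where ps is the price sellers receive.
On the curves, pb = 2621/17 - (2/17)q and ps = 96.2 + (2/15)q; the wedge ps − pb = 32 gives 96.2 + (2/15)q − (2621/17 - (2/17)q) = 32, so q' = 358.5.
Then pb = 2621/17 − (2/17)·358.5 = 112 and ps = 96.2 + (2/15)·358.5 = 144.
The subsidy expands output by 358.5 − 231 = 127.5 past the efficient level; on those units the gap between marginal cost and willingness to pay runs from 0 up to 32.
DWL = ½ × 32 × 127.5 = 2040.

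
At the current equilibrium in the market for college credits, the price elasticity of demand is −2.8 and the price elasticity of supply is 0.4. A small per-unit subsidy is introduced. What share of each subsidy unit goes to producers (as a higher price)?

Producer share = 0.875

For a small subsidy around the equilibrium, the benefit split depends on the relative slopes, which at a point are proportional to the elasticities.
Buyer share = εs/(εs + |εd|) = 0.4/(0.4 + 2.8) = 0.125; seller share = |εd|/(εs + |εd|) = 0.875.
So producers capture 0.875 of the subsidy.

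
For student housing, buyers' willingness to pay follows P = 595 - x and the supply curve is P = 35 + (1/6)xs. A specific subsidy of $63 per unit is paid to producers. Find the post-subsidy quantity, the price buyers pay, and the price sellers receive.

Pre-subsidy: 595 - x = 35 + (1/6)x gives x* = 480 and P* = 115.
With the subsidy, sellers receive Ps = Pb + 63 for each unit, where Pb is the price buyers pay.
On the curves, Pb = 595 - x and Ps = 35 + (1/6)x; the wedge Ps − Pb = 63 gives 35 + (1/6)x − (595 - x) = 63, so x' = 534.
Then Pb = 595 − 1·534 = 61 and Ps = 35 + (1/6)·534 = 124.

x' = 534; buyers pay $61; sellers receive $124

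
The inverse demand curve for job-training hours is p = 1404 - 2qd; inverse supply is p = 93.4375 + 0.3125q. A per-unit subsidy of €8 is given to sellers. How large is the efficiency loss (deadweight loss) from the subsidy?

Deadweight loss = 512/37

Pre-subsidy: 1404 - 2q = 93.4375 + 0.3125q gives q* = 20969/37 and p* = 10010/37.
With the subsidy, sellers receive ps = pb + 8 for each unit, where pb is the price buyers pay.
On the curves, pb = 1404 - 2q and ps = 93.4375 + 0.3125q; the wedge ps − pb = 8 gives 93.4375 + 0.3125q − (1404 - 2q) = 8, so q' = 21097/37.
Then pb = 1404 − 2·(21097/37) = 9754/37 and ps = 93.4375 + 0.3125·(21097/37) = 10050/37.
The subsidy expands output by 21097/37 − 20969/37 = 128/37 past the efficient level; on those units the gap between marginal cost and willingness to pay runs from 0 up to 8.
DWL = ½ × 8 × 128/37 = 512/37.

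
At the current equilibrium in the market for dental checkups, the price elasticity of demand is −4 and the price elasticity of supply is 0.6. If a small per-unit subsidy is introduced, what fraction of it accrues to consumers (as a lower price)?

Consumer share = 3/23

For a small subsidy around the equilibrium, the benefit split depends on the relative slopes, which at a point are proportional to the elasticities.
Buyer share = εs/(εs + |εd|) = 0.6/(0.6 + 4) = 3/23; seller share = |εd|/(εs + |εd|) = 20/23.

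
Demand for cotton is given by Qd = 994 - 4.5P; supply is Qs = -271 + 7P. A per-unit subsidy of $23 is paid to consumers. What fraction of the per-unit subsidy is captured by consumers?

Consumer share = 14/23

Pre-subsidy: 994 - 4.5P = -271 + 7P gives P* = 110, Q* = 499.
With the rebate, buyers effectively pay Pb = Ps − 23, where Ps is the price sellers receive.
Demand in terms of Ps becomes Qd = 994 − 4.5(Ps − 23) = 1097.5 - 4.5Ps. Setting this equal to supply: 1097.5 - 4.5Ps = -271 + 7Ps, so Ps = 119.
Buyers pay Pb = 119 − 23 = 96; Q' = -271 + 7·119 = 562.
Buyers' price falls by P* − Pb = 110 − 96 = 14; sellers' price rises by Ps − P* = 119 − 110 = 9.
So consumers capture 14/23 = 14/23 of each unit of subsidy.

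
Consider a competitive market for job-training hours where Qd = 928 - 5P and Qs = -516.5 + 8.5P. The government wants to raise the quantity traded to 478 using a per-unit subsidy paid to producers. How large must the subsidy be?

At Q = 478, invert demand for the buyer price: Pb = (928 − 478)/5 = 90; invert supply for the seller price: Ps = (478 − (-516.5))/8.5 = 117.
The subsidy must fill the gap: s = Ps − Pb = 117 − 90 = 27.

Required subsidy s = 27 per unit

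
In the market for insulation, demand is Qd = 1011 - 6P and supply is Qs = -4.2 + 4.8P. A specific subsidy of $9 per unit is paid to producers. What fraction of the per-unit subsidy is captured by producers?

Producer share = 5/9

Pre-subsidy: 1011 - 6P = -4.2 + 4.8P gives P* = 94, Q* = 447.
With the subsidy, sellers receive Ps = Pb + 9 for each unit, where Pb is the price buyers pay.
Supply in terms of Pb becomes Qs = -4.2 + 4.8(Pb + 9) = 39 + 4.8Pb. Setting this equal to demand: 1011 - 6Pb = 39 + 4.8Pb, so Pb = 90.
Sellers receive Ps = 90 + 9 = 99; Q' = 1011 − 6·90 = 471.
Buyers' price falls by P* − Pb = 94 − 90 = 4; sellers' price rises by Ps − P* = 99 − 94 = 5.
So producers capture 5/9 = 5/9 of each unit of subsidy.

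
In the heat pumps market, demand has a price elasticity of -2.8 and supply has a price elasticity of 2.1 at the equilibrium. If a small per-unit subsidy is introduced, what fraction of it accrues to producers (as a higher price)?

Producer share = 4/7

For a small subsidy around the equilibrium, the benefit split depends on the relative slopes, which at a point are proportional to the elasticities.
Buyer share = εs/(εs + |εd|) = 2.1/(2.1 + 2.8) = 3/7; seller share = |εd|/(εs + |εd|) = 4/7.
So producers capture 4/7 of the subsidy.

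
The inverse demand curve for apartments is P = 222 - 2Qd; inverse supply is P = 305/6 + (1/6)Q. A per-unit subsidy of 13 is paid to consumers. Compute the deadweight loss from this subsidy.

Deadweight loss = 39

Pre-subsidy: 222 - 2Q = 305/6 + (1/6)Q gives Q* = 79 and P* = 64.
With the rebate, buyers effectively pay Pb = Ps − 13, where Ps is the price sellers receive.
On the curves, Pb = 222 - 2Q and Ps = 305/6 + (1/6)Q; the wedge Ps − Pb = 13 gives 305/6 + (1/6)Q − (222 - 2Q) = 13, so Q' = 85.
Then Pb = 222 − 2·85 = 52 and Ps = 305/6 + (1/6)·85 = 65.
The subsidy expands output by 85 − 79 = 6 past the efficient level; on those units the gap between marginal cost and willingness to pay runs from 0 up to 13.
DWL = ½ × 13 × 6 = 39.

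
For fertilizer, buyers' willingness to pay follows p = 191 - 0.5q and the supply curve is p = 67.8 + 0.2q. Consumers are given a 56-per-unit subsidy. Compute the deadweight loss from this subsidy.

Pre-subsidy: 191 - 0.5q = 67.8 + 0.2q gives q* = 176 and p* = 103.
With the rebate, buyers effectively pay pb = ps − 56, where ps is the price sellers receive.
On the curves, pb = 191 - 0.5q and ps = 67.8 + 0.2q; the wedge ps − pb = 56 gives 67.8 + 0.2q − (191 - 0.5q) = 56, so q' = 256.
Then pb = 191 − 0.5·256 = 63 and ps = 67.8 + 0.2·256 = 119.
The subsidy expands output by 256 − 176 = 80 past the efficient level; on those units the gap between marginal cost and willingness to pay runs from 0 up to 56.
DWL = ½ × 56 × 80 = 2240.

Deadweight loss = 2240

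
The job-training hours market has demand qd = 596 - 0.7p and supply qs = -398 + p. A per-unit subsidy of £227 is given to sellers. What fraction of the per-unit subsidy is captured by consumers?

Consumer share = 10/17

Pre-subsidy: 596 - 0.7p = -398 + p gives p* = 9940/17, q* = 3174/17.
With the subsidy, sellers receive ps = pb + 227 for each unit, where pb is the price buyers pay.
Supply in terms of pb becomes qs = -398 + 1(pb + 227) = -171 + pb. Setting this equal to demand: 596 - 0.7pb = -171 + pb, so pb = 7670/17.
Sellers receive ps = 7670/17 + 227 = 11529/17; q' = 596 − 0.7·(7670/17) = 4763/17.
Buyers' price falls by p* − pb = 9940/17 − 7670/17 = 2270/17; sellers' price rises by ps − p* = 11529/17 − 9940/17 = 1589/17.
So consumers capture (2270/17)/227 = 10/17 of each unit of subsidy.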